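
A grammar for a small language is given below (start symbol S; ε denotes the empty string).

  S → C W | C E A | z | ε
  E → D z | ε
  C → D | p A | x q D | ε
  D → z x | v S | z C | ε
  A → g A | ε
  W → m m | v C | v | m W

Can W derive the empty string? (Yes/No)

No

Nullable nonterminals: A, C, D, E, S.
No production of W has an RHS whose symbols are all nullable, so W is not nullable.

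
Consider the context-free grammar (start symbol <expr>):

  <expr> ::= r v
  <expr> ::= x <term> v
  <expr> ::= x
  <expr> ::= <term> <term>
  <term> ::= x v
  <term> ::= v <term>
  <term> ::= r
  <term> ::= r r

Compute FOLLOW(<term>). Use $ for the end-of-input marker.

{ $, r, v, x }

In <expr> ::= x <term> v: add FIRST(v) = { v }.
In <expr> ::= <term> <term>: add FIRST(<term>) = { r, v, x }.
In <expr> ::= <term> <term>: <term> is at the end, add FOLLOW(<expr>) = { $ }.
In <term> ::= v <term>: <term> is at the end, add FOLLOW(<term>) = { $, r, v, x }.
Union: FOLLOW(<term>) = { $, r, v, x }.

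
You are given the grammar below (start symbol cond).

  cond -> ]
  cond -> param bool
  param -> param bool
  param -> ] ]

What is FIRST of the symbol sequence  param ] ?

Add FIRST(param) = { ] }; param is not nullable, stop.

{ ] }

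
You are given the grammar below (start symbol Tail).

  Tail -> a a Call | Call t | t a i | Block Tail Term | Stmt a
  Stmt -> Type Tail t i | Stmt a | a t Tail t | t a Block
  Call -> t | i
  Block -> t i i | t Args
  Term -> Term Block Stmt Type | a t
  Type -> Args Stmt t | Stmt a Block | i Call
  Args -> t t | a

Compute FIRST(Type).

From Type -> Args Stmt t: add FIRST(Args) = { a, t }.
From Type -> Stmt a Block: add FIRST(Stmt) = { a, i, t }.
Type -> i Call contributes {i}.
Union: FIRST(Type) = { a, i, t }.

{ a, i, t }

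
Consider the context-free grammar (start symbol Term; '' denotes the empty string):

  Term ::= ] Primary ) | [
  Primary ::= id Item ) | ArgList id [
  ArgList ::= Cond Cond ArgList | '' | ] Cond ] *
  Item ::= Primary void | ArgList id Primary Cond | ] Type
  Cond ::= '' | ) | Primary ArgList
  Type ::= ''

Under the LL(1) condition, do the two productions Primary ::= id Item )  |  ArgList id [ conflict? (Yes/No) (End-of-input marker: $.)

Yes

FIRST(id Item )) = { id } and FIRST(ArgList id [) = { ), ], id }.
Both contain id, so the two alternatives are not disjoint — LL(1) conflict.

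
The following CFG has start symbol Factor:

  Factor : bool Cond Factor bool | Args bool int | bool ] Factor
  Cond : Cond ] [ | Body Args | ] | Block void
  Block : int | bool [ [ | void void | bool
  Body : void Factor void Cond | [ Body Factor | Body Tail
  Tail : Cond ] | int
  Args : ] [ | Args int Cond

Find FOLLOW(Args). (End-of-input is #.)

In Factor : Args bool int: add FIRST(bool int) = { bool }.
In Cond : Body Args: Args is at the end, add FOLLOW(Cond) = { [, ], bool, int, void }.
In Args : Args int Cond: add FIRST(int Cond) = { int }.
Union: FOLLOW(Args) = { [, ], bool, int, void }.

{ [, ], bool, int, void }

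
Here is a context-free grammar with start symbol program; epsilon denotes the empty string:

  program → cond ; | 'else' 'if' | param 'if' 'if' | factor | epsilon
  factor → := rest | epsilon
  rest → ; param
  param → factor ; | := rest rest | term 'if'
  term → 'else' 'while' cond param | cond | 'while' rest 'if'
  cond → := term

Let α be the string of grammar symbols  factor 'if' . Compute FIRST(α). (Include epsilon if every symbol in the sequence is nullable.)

Add FIRST(factor)\{epsilon} = { := }; factor is nullable, continue.
'if' is a terminal; add {'if'} and stop.

{ 'if', := }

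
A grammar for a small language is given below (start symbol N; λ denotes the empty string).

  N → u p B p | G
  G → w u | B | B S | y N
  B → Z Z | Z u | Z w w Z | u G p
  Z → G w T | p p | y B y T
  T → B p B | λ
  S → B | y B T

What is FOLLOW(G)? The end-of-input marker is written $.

In N → G: G is at the end, add FOLLOW(N) = { $, p, w }.
In B → u G p: add FIRST(p) = { p }.
In Z → G w T: add FIRST(w T) = { w }.
Union: FOLLOW(G) = { $, p, w }.

{ $, p, w }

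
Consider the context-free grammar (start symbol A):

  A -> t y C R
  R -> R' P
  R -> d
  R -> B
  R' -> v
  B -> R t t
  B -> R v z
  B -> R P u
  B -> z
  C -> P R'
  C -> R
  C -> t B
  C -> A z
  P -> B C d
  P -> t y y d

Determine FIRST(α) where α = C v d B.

Add FIRST(C) = { d, t, v, z }; C is not nullable, stop.

{ d, t, v, z }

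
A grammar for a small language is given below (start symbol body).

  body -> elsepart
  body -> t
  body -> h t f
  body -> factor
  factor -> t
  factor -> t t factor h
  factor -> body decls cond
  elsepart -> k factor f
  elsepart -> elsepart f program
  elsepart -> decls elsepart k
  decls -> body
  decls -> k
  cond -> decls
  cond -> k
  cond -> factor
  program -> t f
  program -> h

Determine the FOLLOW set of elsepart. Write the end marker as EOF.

{ EOF, f, h, k, t }

In body -> elsepart: elsepart is at the end, add FOLLOW(body) = { EOF, f, h, k, t }.
In elsepart -> elsepart f program: add FIRST(f program) = { f }.
In elsepart -> decls elsepart k: add FIRST(k) = { k }.
Union: FOLLOW(elsepart) = { EOF, f, h, k, t }.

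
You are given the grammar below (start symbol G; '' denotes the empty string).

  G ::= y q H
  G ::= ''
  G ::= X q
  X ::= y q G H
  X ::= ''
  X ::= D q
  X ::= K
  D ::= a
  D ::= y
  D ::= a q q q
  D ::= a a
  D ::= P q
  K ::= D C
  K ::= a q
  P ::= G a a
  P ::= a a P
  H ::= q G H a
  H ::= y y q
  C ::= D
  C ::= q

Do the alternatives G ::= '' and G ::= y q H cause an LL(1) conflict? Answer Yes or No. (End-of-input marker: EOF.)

FIRST('') = { '' } and FIRST(y q H) = { y }.
The first alternative is nullable and FOLLOW(G) = { EOF, a, q, y } shares y with FIRST of the second — conflict.

Yes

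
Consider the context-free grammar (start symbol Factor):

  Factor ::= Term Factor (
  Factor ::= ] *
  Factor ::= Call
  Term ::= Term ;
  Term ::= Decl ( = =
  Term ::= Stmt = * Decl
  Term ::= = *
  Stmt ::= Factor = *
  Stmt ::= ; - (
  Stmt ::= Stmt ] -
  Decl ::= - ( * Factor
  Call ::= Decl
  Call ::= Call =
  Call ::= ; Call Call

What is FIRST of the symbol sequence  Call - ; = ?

Add FIRST(Call) = { -, ; }; Call is not nullable, stop.

{ -, ; }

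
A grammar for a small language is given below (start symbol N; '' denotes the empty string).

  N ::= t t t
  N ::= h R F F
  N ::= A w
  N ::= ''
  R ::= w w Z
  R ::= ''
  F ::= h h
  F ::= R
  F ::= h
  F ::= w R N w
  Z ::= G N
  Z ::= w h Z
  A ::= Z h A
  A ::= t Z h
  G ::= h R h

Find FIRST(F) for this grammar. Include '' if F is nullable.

{ h, w, '' }

F ::= h h contributes {h}.
From F ::= R: add FIRST(R) = { w, '' } (including '' since R is nullable).
F ::= h contributes {h}.
F ::= w R N w contributes {w}.
Union: FIRST(F) = { h, w, '' }.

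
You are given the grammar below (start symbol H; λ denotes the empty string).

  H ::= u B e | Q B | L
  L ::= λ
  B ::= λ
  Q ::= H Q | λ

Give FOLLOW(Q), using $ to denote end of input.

{ $, u }

In H ::= Q B: add FIRST(B)\{λ} = {  }.
  Since B is nullable, also add FOLLOW(H) = { $, u }.
In Q ::= H Q: Q is at the end, add FOLLOW(Q) = { $, u }.
Union: FOLLOW(Q) = { $, u }.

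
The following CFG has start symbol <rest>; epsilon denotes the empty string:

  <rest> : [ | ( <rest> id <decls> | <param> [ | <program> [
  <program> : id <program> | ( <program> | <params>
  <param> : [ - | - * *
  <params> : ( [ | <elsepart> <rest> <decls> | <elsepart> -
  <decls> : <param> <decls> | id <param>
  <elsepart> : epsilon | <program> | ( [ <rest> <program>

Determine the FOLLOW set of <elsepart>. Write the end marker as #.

{ (, -, [, id }

In <params> : <elsepart> <rest> <decls>: add FIRST(<rest> <decls>) = { (, -, [, id }.
In <params> : <elsepart> -: add FIRST(-) = { - }.
Union: FOLLOW(<elsepart>) = { (, -, [, id }.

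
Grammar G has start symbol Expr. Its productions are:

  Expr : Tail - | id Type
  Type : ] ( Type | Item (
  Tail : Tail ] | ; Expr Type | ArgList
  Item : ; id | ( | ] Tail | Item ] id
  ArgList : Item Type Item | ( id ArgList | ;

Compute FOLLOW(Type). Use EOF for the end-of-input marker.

In Expr : id Type: Type is at the end, add FOLLOW(Expr) = { EOF, (, ;, ] }.
In Type : ] ( Type: Type is at the end, add FOLLOW(Type) = { EOF, (, -, ;, ] }.
In Tail : ; Expr Type: Type is at the end, add FOLLOW(Tail) = { (, -, ;, ] }.
In ArgList : Item Type Item: add FIRST(Item) = { (, ;, ] }.
Union: FOLLOW(Type) = { EOF, (, -, ;, ] }.

{ EOF, (, -, ;, ] }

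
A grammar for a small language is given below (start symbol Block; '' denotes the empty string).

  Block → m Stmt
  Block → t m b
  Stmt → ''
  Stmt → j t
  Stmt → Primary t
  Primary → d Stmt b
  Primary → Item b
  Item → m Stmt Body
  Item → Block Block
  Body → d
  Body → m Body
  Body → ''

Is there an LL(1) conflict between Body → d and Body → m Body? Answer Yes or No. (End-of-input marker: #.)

FIRST(d) = { d } and FIRST(m Body) = { m }.
The FIRST sets are disjoint and neither alternative is nullable — no conflict.

No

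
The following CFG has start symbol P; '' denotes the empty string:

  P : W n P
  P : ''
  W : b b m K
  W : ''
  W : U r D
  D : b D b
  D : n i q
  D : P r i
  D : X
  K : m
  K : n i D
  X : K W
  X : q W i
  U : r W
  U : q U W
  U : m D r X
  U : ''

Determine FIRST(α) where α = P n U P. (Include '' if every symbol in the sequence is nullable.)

Add FIRST(P)\{''} = { b, m, n, q, r }; P is nullable, continue.
n is a terminal; add {n} and stop.

{ b, m, n, q, r }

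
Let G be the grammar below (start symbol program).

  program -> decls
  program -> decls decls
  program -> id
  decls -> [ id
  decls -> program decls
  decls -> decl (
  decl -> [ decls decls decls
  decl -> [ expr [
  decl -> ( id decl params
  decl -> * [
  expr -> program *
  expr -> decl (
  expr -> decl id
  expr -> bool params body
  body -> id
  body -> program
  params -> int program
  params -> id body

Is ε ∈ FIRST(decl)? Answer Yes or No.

No

No nonterminal in this grammar is nullable.
No production of decl has an RHS whose symbols are all nullable, so decl is not nullable.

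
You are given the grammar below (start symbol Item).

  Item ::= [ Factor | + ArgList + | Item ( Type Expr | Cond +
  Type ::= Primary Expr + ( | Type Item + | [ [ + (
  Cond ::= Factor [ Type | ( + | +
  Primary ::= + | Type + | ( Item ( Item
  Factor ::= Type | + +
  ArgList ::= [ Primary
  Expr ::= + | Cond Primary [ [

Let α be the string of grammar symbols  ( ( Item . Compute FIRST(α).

{ ( }

( is a terminal; add {(} and stop.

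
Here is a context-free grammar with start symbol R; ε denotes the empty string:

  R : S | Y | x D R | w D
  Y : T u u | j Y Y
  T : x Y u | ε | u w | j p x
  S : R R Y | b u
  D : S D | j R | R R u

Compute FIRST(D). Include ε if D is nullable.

{ b, j, u, w, x }

From D : S D: add FIRST(S) = { b, j, u, w, x }.
D : j R contributes {j}.
From D : R R u: add FIRST(R) = { b, j, u, w, x }.
Union: FIRST(D) = { b, j, u, w, x }.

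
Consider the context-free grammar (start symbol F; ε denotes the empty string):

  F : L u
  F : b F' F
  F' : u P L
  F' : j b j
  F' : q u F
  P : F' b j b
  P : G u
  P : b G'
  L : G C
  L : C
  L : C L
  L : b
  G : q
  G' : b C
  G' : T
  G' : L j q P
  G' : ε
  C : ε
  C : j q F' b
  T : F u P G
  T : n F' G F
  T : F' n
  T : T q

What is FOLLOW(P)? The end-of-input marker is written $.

{ b, j, n, q, u }

In F' : u P L: add FIRST(L)\{ε} = { b, j, q }.
  Since L is nullable, also add FOLLOW(F') = { b, j, n, q, u }.
In G' : L j q P: P is at the end, add FOLLOW(G') = { b, j, n, q, u }.
In T : F u P G: add FIRST(G) = { q }.
Union: FOLLOW(P) = { b, j, n, q, u }.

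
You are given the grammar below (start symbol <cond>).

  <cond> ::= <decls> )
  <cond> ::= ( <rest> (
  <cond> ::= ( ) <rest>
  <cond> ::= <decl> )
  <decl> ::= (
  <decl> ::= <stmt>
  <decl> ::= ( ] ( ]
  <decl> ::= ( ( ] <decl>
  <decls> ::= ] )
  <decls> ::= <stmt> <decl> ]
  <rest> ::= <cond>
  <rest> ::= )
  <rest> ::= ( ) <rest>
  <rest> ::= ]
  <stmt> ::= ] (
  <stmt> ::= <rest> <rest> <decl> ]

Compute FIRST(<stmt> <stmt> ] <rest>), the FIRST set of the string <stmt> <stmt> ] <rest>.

Add FIRST(<stmt>) = { (, ), ] }; <stmt> is not nullable, stop.

{ (, ), ] }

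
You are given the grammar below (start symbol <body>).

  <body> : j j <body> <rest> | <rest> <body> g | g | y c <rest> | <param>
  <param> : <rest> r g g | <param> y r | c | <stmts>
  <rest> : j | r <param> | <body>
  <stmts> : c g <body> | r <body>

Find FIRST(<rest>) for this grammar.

{ c, g, j, r, y }

<rest> : j contributes {j}.
<rest> : r <param> contributes {r}.
From <rest> : <body>: add FIRST(<body>) = { c, g, j, r, y }.
Union: FIRST(<rest>) = { c, g, j, r, y }.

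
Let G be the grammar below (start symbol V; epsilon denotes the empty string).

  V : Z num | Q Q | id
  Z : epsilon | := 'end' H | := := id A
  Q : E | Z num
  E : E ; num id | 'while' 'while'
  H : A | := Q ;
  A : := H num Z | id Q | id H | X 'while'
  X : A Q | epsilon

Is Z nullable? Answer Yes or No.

Z has an epsilon-production, so Z ⇒ epsilon.

Yes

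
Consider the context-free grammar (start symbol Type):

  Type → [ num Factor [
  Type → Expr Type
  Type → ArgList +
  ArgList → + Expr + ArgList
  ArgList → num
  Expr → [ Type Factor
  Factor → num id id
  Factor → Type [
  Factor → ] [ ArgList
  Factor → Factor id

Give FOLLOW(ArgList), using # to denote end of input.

In Type → ArgList +: add FIRST(+) = { + }.
In ArgList → + Expr + ArgList: ArgList is at the end, add FOLLOW(ArgList) = { +, [, id, num }.
In Factor → ] [ ArgList: ArgList is at the end, add FOLLOW(Factor) = { +, [, id, num }.
Union: FOLLOW(ArgList) = { +, [, id, num }.

{ +, [, id, num }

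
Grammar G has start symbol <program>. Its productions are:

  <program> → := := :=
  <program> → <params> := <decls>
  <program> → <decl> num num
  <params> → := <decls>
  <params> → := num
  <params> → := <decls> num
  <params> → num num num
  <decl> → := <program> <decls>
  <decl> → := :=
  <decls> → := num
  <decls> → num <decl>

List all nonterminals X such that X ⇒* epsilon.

No nonterminal has an empty production or an RHS whose symbols are all nullable.

{ } (none)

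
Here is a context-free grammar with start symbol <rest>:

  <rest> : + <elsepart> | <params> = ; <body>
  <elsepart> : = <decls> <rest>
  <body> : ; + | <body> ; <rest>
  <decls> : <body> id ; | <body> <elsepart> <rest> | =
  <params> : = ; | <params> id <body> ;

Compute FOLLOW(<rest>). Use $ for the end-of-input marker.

<rest> is the start symbol, so $ ∈ FOLLOW(<rest>).
In <elsepart> : = <decls> <rest>: <rest> is at the end, add FOLLOW(<elsepart>) = { $, +, ;, =, id }.
In <body> : <body> ; <rest>: <rest> is at the end, add FOLLOW(<body>) = { $, +, ;, =, id }.
In <decls> : <body> <elsepart> <rest>: <rest> is at the end, add FOLLOW(<decls>) = { +, = }.
Union: FOLLOW(<rest>) = { $, +, ;, =, id }.

{ $, +, ;, =, id }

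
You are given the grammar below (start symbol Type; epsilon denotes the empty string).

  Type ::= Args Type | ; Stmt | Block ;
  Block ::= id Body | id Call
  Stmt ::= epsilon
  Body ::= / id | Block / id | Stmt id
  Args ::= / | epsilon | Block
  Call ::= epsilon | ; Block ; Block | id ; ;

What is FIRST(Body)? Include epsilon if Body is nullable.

{ /, id }

Body ::= / id contributes {/}.
From Body ::= Block / id: add FIRST(Block) = { id }.
From Body ::= Stmt id: Stmt nullable, take FIRST(Stmt) ∪ {id} = { id }.
Union: FIRST(Body) = { /, id }.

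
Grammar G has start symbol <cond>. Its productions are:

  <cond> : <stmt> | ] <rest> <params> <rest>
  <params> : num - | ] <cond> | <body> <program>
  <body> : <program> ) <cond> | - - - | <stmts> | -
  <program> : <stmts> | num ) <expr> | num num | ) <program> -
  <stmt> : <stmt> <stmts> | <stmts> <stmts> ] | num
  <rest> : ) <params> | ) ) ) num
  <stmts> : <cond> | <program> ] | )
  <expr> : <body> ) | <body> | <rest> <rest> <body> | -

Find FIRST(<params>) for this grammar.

<params> : num - contributes {num}.
<params> : ] <cond> contributes {]}.
From <params> : <body> <program>: add FIRST(<body>) = { ), -, ], num }.
Union: FIRST(<params>) = { ), -, ], num }.

{ ), -, ], num }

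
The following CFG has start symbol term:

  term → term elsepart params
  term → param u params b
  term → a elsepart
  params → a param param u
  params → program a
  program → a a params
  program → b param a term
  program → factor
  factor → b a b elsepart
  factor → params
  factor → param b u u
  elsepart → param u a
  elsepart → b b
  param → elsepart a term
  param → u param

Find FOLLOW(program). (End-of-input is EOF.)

In params → program a: add FIRST(a) = { a }.
Union: FOLLOW(program) = { a }.

{ a }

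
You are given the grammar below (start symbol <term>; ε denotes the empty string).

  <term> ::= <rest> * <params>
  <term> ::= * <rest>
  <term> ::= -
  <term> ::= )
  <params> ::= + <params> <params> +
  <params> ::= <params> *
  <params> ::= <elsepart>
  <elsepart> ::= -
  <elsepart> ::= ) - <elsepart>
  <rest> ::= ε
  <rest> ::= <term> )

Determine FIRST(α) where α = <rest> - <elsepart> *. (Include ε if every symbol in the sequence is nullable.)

{ ), *, - }

Add FIRST(<rest>)\{ε} = { ), *, - }; <rest> is nullable, continue.
- is a terminal; add {-} and stop.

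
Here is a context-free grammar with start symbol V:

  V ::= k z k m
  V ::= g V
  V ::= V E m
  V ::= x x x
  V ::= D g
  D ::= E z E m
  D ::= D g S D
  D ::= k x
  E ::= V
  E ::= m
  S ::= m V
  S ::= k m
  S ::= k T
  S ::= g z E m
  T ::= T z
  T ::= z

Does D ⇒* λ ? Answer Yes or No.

No nonterminal in this grammar is nullable.
No production of D has an RHS whose symbols are all nullable, so D is not nullable.

No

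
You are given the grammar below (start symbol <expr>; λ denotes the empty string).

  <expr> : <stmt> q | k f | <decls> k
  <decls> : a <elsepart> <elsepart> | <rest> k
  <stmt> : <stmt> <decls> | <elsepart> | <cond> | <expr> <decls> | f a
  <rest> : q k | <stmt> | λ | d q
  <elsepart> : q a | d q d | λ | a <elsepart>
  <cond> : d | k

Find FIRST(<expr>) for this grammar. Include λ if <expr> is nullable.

{ a, d, f, k, q }

From <expr> : <stmt> q: <stmt> nullable, take FIRST(<stmt>) ∪ {q} = { a, d, f, k, q }.
<expr> : k f contributes {k}.
From <expr> : <decls> k: add FIRST(<decls>) = { a, d, f, k, q }.
Union: FIRST(<expr>) = { a, d, f, k, q }.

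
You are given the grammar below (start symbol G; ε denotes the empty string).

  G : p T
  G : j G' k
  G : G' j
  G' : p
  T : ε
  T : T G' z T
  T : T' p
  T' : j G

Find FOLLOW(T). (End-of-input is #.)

{ #, p }

In G : p T: T is at the end, add FOLLOW(G) = { #, p }.
In T : T G' z T: add FIRST(G' z T) = { p }.
In T : T G' z T: T is at the end, add FOLLOW(T) = { #, p }.
Union: FOLLOW(T) = { #, p }.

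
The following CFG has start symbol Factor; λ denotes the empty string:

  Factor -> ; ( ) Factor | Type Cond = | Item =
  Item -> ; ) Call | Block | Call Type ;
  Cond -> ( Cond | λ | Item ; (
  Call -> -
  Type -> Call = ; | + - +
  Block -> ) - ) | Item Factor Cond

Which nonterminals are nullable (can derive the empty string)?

Directly nullable (have an λ-production): Cond.
No other nonterminal has a production whose RHS symbols are all nullable.

{ Cond }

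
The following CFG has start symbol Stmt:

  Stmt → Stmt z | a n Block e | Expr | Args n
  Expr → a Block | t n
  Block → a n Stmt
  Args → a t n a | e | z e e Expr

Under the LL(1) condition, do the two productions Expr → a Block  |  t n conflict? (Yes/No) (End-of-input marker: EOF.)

No

FIRST(a Block) = { a } and FIRST(t n) = { t }.
The FIRST sets are disjoint and neither alternative is nullable — no conflict.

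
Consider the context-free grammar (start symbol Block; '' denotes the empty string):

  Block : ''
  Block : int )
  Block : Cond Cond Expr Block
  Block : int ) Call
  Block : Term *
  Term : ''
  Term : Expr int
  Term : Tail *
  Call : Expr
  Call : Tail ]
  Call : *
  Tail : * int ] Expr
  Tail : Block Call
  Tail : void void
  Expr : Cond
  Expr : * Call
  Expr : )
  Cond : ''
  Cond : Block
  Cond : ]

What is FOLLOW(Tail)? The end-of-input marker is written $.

In Term : Tail *: add FIRST(*) = { * }.
In Call : Tail ]: add FIRST(]) = { ] }.
Union: FOLLOW(Tail) = { *, ] }.

{ *, ] }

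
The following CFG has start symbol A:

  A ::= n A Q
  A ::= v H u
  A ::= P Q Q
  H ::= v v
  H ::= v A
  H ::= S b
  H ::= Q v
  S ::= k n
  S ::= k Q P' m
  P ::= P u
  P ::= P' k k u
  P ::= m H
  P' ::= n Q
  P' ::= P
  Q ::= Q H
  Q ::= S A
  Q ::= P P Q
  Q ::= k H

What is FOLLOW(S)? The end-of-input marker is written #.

In H ::= S b: add FIRST(b) = { b }.
In Q ::= S A: add FIRST(A) = { m, n, v }.
Union: FOLLOW(S) = { b, m, n, v }.

{ b, m, n, v }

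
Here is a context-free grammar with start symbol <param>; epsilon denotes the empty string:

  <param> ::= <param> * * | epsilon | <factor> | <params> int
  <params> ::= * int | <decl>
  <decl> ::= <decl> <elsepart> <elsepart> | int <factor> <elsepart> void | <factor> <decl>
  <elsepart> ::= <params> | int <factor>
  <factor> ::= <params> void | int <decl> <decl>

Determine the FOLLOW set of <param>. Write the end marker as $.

<param> is the start symbol, so $ ∈ FOLLOW(<param>).
In <param> ::= <param> * *: add FIRST(* *) = { * }.
Union: FOLLOW(<param>) = { $, * }.

{ $, * }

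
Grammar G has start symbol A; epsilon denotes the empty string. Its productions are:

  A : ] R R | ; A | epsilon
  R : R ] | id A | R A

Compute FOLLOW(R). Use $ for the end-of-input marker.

In A : ] R R: add FIRST(R) = { id }.
In A : ] R R: R is at the end, add FOLLOW(A) = { $, ;, ], id }.
In R : R ]: add FIRST(]) = { ] }.
In R : R A: add FIRST(A)\{epsilon} = { ;, ] }.
  Since A is nullable, also add FOLLOW(R) = { $, ;, ], id }.
Union: FOLLOW(R) = { $, ;, ], id }.

{ $, ;, ], id }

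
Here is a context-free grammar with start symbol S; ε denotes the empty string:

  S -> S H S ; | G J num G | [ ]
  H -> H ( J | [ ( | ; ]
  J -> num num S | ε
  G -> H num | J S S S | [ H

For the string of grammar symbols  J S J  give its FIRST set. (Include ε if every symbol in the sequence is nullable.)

Add FIRST(J)\{ε} = { num }; J is nullable, continue.
Add FIRST(S) = { ;, [, num }; S is not nullable, stop.

{ ;, [, num }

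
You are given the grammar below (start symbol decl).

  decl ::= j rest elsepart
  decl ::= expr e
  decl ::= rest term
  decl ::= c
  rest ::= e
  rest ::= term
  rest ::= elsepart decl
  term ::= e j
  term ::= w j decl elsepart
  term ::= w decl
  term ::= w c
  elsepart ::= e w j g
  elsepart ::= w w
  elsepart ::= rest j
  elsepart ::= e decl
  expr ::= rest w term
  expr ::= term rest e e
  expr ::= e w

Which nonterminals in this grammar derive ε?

{ } (none)

No nonterminal has an empty production or an RHS whose symbols are all nullable.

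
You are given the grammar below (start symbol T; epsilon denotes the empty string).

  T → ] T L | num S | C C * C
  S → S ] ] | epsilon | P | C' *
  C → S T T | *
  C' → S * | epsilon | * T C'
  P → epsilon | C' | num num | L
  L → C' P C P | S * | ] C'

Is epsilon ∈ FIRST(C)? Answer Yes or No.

No

Nullable nonterminals: C', P, S.
No production of C has an RHS whose symbols are all nullable, so C is not nullable.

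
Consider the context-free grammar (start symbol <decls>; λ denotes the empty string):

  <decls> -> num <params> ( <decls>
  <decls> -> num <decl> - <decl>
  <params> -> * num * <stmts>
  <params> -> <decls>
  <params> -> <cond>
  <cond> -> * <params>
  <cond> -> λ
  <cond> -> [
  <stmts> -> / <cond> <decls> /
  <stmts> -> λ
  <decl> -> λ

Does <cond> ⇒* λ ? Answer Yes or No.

<cond> has an λ-production, so <cond> ⇒ λ.

Yes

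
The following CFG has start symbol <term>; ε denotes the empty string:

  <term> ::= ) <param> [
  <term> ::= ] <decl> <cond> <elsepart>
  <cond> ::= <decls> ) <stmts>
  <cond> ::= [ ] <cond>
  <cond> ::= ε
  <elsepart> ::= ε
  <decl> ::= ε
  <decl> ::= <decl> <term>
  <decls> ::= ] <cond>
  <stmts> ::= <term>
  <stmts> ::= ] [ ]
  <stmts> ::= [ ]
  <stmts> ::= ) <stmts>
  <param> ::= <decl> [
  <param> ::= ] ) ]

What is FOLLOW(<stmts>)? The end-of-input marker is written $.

{ $, ), [, ] }

In <cond> ::= <decls> ) <stmts>: <stmts> is at the end, add FOLLOW(<cond>) = { $, ), [, ] }.
In <stmts> ::= ) <stmts>: <stmts> is at the end, add FOLLOW(<stmts>) = { $, ), [, ] }.
Union: FOLLOW(<stmts>) = { $, ), [, ] }.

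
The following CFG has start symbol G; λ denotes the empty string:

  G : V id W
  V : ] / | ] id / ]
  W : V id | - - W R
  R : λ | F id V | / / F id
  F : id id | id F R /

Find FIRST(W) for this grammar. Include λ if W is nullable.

{ -, ] }

From W : V id: add FIRST(V) = { ] }.
W : - - W R contributes {-}.
Union: FIRST(W) = { -, ] }.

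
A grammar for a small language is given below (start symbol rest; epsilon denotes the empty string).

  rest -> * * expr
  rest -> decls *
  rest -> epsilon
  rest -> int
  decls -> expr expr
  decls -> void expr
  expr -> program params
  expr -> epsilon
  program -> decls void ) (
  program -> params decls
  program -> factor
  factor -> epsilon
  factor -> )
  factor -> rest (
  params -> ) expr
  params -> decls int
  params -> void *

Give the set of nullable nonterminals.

{ decls, expr, factor, program, rest }

Directly nullable (have an epsilon-production): rest, expr, factor.
program -> factor with every symbol nullable, so program is nullable.
decls -> expr expr with every symbol nullable, so decls is nullable.
No other nonterminal has a production whose RHS symbols are all nullable.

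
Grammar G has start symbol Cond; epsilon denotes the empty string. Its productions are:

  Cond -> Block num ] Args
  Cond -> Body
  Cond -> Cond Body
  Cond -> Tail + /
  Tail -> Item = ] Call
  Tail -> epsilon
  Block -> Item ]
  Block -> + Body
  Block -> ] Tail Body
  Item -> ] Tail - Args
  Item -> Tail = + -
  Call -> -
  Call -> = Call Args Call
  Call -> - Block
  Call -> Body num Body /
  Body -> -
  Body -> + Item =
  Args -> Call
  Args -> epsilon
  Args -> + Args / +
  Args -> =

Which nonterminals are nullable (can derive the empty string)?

Directly nullable (have an epsilon-production): Tail, Args.
No other nonterminal has a production whose RHS symbols are all nullable.

{ Args, Tail }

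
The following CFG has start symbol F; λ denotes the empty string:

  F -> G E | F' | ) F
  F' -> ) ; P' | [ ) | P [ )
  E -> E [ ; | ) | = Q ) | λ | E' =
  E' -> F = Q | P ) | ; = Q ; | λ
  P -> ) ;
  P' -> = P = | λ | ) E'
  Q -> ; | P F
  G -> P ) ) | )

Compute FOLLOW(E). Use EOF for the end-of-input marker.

{ EOF, ), ;, =, [ }

In F -> G E: E is at the end, add FOLLOW(F) = { EOF, ), ;, = }.
In E -> E [ ;: add FIRST([ ;) = { [ }.
Union: FOLLOW(E) = { EOF, ), ;, =, [ }.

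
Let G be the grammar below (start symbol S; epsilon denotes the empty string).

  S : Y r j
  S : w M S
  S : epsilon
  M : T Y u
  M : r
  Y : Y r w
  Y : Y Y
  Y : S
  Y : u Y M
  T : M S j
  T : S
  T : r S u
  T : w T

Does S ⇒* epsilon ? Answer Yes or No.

S has an epsilon-production, so S ⇒ epsilon.

Yes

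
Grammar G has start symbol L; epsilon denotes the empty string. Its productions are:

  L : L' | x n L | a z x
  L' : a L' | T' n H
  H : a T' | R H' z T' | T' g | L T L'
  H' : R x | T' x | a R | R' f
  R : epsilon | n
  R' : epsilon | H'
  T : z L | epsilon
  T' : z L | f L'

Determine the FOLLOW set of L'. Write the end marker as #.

{ #, a, f, g, n, x, z }

In L : L': L' is at the end, add FOLLOW(L) = { #, a, f, g, n, x, z }.
In L' : a L': L' is at the end, add FOLLOW(L') = { #, a, f, g, n, x, z }.
In H : L T L': L' is at the end, add FOLLOW(H) = { #, a, f, g, n, x, z }.
In T' : f L': L' is at the end, add FOLLOW(T') = { #, a, f, g, n, x, z }.
Union: FOLLOW(L') = { #, a, f, g, n, x, z }.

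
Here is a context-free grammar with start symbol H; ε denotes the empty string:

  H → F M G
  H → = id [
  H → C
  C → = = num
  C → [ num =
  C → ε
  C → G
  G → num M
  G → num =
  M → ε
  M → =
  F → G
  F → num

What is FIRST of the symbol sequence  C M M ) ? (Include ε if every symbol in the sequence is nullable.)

Add FIRST(C)\{ε} = { =, [, num }; C is nullable, continue.
Add FIRST(M)\{ε} = { = }; M is nullable, continue.
Add FIRST(M)\{ε} = { = }; M is nullable, continue.
) is a terminal; add {)} and stop.

{ ), =, [, num }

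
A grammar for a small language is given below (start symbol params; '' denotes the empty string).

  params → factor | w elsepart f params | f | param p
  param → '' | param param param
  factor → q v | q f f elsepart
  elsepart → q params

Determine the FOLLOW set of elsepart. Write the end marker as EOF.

In params → w elsepart f params: add FIRST(f params) = { f }.
In factor → q f f elsepart: elsepart is at the end, add FOLLOW(factor) = { EOF, f }.
Union: FOLLOW(elsepart) = { EOF, f }.

{ EOF, f }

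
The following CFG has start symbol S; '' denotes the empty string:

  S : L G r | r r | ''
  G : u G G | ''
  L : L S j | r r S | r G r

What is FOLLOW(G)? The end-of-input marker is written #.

In S : L G r: add FIRST(r) = { r }.
In G : u G G: add FIRST(G)\{''} = { u }.
  Since G is nullable, also add FOLLOW(G) = { r, u }.
In G : u G G: G is at the end, add FOLLOW(G) = { r, u }.
In L : r G r: add FIRST(r) = { r }.
Union: FOLLOW(G) = { r, u }.

{ r, u }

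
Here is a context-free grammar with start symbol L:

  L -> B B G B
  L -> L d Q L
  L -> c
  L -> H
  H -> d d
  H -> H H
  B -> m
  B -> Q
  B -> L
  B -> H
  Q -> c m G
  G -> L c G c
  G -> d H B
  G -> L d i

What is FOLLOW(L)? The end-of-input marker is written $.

L is the start symbol, so $ ∈ FOLLOW(L).
In L -> L d Q L: add FIRST(d Q L) = { d }.
In L -> L d Q L: L is at the end, add FOLLOW(L) = { $, c, d, m }.
In B -> L: L is at the end, add FOLLOW(B) = { $, c, d, m }.
In G -> L c G c: add FIRST(c G c) = { c }.
In G -> L d i: add FIRST(d i) = { d }.
Union: FOLLOW(L) = { $, c, d, m }.

{ $, c, d, m }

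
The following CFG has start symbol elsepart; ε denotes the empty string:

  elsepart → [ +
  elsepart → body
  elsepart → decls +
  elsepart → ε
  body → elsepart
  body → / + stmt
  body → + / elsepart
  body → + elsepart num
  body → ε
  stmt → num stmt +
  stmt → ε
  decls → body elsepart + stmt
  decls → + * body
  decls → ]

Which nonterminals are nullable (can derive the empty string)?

Directly nullable (have an ε-production): elsepart, body, stmt.
No other nonterminal has a production whose RHS symbols are all nullable.

{ body, elsepart, stmt }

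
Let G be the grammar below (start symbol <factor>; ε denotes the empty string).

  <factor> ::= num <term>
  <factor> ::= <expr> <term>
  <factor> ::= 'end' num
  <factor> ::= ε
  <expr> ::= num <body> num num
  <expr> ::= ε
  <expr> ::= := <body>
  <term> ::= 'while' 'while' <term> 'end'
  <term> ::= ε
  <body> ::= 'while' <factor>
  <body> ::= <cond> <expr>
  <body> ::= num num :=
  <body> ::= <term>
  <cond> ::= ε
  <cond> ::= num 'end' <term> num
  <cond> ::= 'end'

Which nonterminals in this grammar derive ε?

{ <body>, <cond>, <expr>, <factor>, <term> }

Directly nullable (have an ε-production): <factor>, <expr>, <term>, <cond>.
<body> ::= <cond> <expr> with every symbol nullable, so <body> is nullable.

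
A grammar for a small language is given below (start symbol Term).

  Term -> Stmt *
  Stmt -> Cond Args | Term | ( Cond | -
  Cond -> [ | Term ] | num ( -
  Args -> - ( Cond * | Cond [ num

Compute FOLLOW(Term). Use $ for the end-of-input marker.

{ $, *, ] }

Term is the start symbol, so $ ∈ FOLLOW(Term).
In Stmt -> Term: Term is at the end, add FOLLOW(Stmt) = { * }.
In Cond -> Term ]: add FIRST(]) = { ] }.
Union: FOLLOW(Term) = { $, *, ] }.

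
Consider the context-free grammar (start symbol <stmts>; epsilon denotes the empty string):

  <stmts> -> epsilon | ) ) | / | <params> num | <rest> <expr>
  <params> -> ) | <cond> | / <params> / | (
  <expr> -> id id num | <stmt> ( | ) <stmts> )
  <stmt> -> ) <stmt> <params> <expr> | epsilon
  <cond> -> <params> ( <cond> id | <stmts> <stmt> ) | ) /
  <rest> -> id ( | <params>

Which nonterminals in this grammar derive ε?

Directly nullable (have an epsilon-production): <stmts>, <stmt>.
No other nonterminal has a production whose RHS symbols are all nullable.

{ <stmt>, <stmts> }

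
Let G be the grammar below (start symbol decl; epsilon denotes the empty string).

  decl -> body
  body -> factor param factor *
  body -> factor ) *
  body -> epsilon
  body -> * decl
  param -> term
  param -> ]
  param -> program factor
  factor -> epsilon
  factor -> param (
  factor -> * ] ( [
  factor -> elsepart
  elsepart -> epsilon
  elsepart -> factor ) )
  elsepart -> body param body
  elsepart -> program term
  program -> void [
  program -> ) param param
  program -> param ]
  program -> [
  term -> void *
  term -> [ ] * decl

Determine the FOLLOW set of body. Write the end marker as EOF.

{ EOF, (, ), *, [, ], void }

In decl -> body: body is at the end, add FOLLOW(decl) = { EOF, (, ), *, [, ], void }.
In elsepart -> body param body: add FIRST(param body) = { ), [, ], void }.
In elsepart -> body param body: body is at the end, add FOLLOW(elsepart) = { (, ), *, [, ], void }.
Union: FOLLOW(body) = { EOF, (, ), *, [, ], void }.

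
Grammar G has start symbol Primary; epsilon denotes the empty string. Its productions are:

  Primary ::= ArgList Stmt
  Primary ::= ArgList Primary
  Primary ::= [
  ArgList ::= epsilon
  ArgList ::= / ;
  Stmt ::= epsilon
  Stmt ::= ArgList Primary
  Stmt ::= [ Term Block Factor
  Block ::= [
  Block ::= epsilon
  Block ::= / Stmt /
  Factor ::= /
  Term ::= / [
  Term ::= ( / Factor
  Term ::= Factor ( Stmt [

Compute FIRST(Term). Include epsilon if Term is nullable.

Term ::= / [ contributes {/}.
Term ::= ( / Factor contributes {(}.
From Term ::= Factor ( Stmt [: add FIRST(Factor) = { / }.
Union: FIRST(Term) = { (, / }.

{ (, / }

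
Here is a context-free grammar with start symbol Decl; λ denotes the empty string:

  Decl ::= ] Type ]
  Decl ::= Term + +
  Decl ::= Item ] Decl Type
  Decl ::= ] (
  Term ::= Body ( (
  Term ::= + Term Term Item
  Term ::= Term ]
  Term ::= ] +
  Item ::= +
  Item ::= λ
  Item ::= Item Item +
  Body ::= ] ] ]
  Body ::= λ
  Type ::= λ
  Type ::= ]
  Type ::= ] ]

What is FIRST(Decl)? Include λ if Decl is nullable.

{ (, +, ] }

Decl ::= ] Type ] contributes {]}.
From Decl ::= Term + +: add FIRST(Term) = { (, +, ] }.
From Decl ::= Item ] Decl Type: Item nullable, take FIRST(Item) ∪ {]} = { +, ] }.
Decl ::= ] ( contributes {]}.
Union: FIRST(Decl) = { (, +, ] }.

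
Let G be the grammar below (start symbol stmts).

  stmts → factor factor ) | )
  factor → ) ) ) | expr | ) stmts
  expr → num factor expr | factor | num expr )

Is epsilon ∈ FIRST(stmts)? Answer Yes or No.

No nonterminal in this grammar is nullable.
No production of stmts has an RHS whose symbols are all nullable, so stmts is not nullable.

No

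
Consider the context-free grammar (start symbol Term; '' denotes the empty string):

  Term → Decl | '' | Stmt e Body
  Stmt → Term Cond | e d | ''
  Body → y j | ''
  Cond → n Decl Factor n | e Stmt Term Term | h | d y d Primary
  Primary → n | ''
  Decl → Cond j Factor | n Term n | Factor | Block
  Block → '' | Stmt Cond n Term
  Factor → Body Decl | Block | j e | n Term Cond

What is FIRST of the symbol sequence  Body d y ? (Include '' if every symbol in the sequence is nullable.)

{ d, y }

Add FIRST(Body)\{''} = { y }; Body is nullable, continue.
d is a terminal; add {d} and stop.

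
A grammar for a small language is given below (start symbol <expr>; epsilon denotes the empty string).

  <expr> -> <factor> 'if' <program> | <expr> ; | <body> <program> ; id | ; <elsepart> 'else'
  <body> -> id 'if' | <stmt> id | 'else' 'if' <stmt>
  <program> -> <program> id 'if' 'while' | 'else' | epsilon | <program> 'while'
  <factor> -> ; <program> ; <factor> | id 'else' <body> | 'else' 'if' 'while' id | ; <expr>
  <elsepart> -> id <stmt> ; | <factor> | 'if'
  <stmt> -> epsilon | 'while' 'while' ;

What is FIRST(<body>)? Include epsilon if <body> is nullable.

{ 'else', 'while', id }

<body> -> id 'if' contributes {id}.
From <body> -> <stmt> id: <stmt> nullable, take FIRST(<stmt>) ∪ {id} = { 'while', id }.
<body> -> 'else' 'if' <stmt> contributes {'else'}.
Union: FIRST(<body>) = { 'else', 'while', id }.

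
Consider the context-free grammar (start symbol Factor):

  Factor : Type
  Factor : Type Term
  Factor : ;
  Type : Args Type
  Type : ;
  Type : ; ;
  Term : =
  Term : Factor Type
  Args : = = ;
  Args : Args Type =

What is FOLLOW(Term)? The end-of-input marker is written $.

In Factor : Type Term: Term is at the end, add FOLLOW(Factor) = { $, ;, = }.
Union: FOLLOW(Term) = { $, ;, = }.

{ $, ;, = }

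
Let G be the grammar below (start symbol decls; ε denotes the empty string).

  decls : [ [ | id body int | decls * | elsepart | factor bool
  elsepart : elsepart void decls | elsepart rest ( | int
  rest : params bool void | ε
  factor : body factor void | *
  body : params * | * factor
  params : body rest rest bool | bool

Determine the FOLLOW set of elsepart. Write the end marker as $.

In decls : elsepart: elsepart is at the end, add FOLLOW(decls) = { $, (, *, bool, void }.
In elsepart : elsepart void decls: add FIRST(void decls) = { void }.
In elsepart : elsepart rest (: add FIRST(rest () = { (, *, bool }.
Union: FOLLOW(elsepart) = { $, (, *, bool, void }.

{ $, (, *, bool, void }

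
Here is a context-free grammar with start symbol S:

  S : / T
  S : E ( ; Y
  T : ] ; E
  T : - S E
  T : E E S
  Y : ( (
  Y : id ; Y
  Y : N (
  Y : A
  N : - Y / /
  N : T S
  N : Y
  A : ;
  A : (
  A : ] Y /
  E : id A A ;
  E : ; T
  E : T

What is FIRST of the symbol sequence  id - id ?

{ id }

id is a terminal; add {id} and stop.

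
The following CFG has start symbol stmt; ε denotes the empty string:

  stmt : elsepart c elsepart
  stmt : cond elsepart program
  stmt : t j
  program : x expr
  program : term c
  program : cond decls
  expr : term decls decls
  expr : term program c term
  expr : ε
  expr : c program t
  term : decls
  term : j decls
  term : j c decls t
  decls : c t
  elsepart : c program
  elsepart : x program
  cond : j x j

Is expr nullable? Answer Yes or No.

Yes

expr has an ε-production, so expr ⇒ ε.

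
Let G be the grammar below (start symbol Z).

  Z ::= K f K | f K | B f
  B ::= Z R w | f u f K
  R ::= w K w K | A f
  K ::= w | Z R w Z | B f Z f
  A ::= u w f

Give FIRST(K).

K ::= w contributes {w}.
From K ::= Z R w Z: add FIRST(Z) = { f, w }.
From K ::= B f Z f: add FIRST(B) = { f, w }.
Union: FIRST(K) = { f, w }.

{ f, w }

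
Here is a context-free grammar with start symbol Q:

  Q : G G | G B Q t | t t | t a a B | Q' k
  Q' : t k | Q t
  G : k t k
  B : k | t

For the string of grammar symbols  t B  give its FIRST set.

{ t }

t is a terminal; add {t} and stop.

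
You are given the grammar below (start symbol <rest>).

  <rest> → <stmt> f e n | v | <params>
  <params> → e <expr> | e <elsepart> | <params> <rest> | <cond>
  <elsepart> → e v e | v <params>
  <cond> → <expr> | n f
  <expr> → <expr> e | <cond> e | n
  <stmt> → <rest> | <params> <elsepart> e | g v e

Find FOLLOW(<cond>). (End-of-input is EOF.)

{ EOF, e, f, g, n, v }

In <params> → <cond>: <cond> is at the end, add FOLLOW(<params>) = { EOF, e, f, g, n, v }.
In <expr> → <cond> e: add FIRST(e) = { e }.
Union: FOLLOW(<cond>) = { EOF, e, f, g, n, v }.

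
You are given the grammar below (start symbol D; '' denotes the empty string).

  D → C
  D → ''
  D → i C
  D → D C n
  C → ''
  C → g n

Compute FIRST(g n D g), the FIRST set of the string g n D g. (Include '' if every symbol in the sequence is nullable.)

{ g }

g is a terminal; add {g} and stop.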